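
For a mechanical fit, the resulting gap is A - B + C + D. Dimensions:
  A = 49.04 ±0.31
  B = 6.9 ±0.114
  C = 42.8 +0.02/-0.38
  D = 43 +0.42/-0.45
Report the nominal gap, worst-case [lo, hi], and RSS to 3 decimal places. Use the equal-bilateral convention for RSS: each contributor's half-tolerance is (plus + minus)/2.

Stack each dimension's contribution:
  +A: nom +49.040 → Σnom=49.040; wc +0.310/-0.310 → slack +0.310/-0.310; half-tol=0.310, Σhalf²=0.096100
  -B: nom -6.900 → Σnom=42.140; wc +0.114/-0.114 → slack +0.424/-0.424; half-tol=0.114, Σhalf²=0.109096
  +C: nom +42.800 → Σnom=84.940; wc +0.020/-0.380 → slack +0.444/-0.804; half-tol=0.200, Σhalf²=0.149096
  +D: nom +43.000 → Σnom=127.940; wc +0.420/-0.450 → slack +0.864/-1.254; half-tol=0.435, Σhalf²=0.338321
Nominal = 127.940. Worst-case = [127.940 - 1.254, 127.940 + 0.864] = [126.686, 128.804]. RSS = √0.338321 = 0.582.

nominal=127.940 wc=[126.686,128.804] rss=0.582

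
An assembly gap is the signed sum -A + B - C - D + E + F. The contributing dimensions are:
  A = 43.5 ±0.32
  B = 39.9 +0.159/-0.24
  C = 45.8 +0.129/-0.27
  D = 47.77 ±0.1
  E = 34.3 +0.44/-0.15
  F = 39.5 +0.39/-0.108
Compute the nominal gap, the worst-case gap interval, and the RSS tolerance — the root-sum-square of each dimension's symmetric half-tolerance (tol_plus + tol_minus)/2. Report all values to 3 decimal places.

Stack each dimension's contribution:
  -A: nom -43.500 → Σnom=-43.500; wc +0.320/-0.320 → slack +0.320/-0.320; half-tol=0.320, Σhalf²=0.102400
  +B: nom +39.900 → Σnom=-3.600; wc +0.159/-0.240 → slack +0.479/-0.560; half-tol=0.200, Σhalf²=0.142200
  -C: nom -45.800 → Σnom=-49.400; wc +0.270/-0.129 → slack +0.749/-0.689; half-tol=0.200, Σhalf²=0.182001
  -D: nom -47.770 → Σnom=-97.170; wc +0.100/-0.100 → slack +0.849/-0.789; half-tol=0.100, Σhalf²=0.192001
  +E: nom +34.300 → Σnom=-62.870; wc +0.440/-0.150 → slack +1.289/-0.939; half-tol=0.295, Σhalf²=0.279026
  +F: nom +39.500 → Σnom=-23.370; wc +0.390/-0.108 → slack +1.679/-1.047; half-tol=0.249, Σhalf²=0.341027
Nominal = -23.370. Worst-case = [-23.370 - 1.047, -23.370 + 1.679] = [-24.417, -21.691]. RSS = √0.341027 = 0.584.

nominal=-23.370 wc=[-24.417,-21.691] rss=0.584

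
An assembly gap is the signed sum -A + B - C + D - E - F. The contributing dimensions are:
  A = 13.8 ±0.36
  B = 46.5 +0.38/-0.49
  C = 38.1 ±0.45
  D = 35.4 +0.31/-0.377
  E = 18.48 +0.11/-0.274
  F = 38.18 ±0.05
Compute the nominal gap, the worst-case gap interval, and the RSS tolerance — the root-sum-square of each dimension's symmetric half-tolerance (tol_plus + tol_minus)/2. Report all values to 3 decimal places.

Stack each dimension's contribution:
  -A: nom -13.800 → Σnom=-13.800; wc +0.360/-0.360 → slack +0.360/-0.360; half-tol=0.360, Σhalf²=0.129600
  +B: nom +46.500 → Σnom=32.700; wc +0.380/-0.490 → slack +0.740/-0.850; half-tol=0.435, Σhalf²=0.318825
  -C: nom -38.100 → Σnom=-5.400; wc +0.450/-0.450 → slack +1.190/-1.300; half-tol=0.450, Σhalf²=0.521325
  +D: nom +35.400 → Σnom=30.000; wc +0.310/-0.377 → slack +1.500/-1.677; half-tol=0.344, Σhalf²=0.639317
  -E: nom -18.480 → Σnom=11.520; wc +0.274/-0.110 → slack +1.774/-1.787; half-tol=0.192, Σhalf²=0.676181
  -F: nom -38.180 → Σnom=-26.660; wc +0.050/-0.050 → slack +1.824/-1.837; half-tol=0.050, Σhalf²=0.678681
Nominal = -26.660. Worst-case = [-26.660 - 1.837, -26.660 + 1.824] = [-28.497, -24.836]. RSS = √0.678681 = 0.824.

nominal=-26.660 wc=[-28.497,-24.836] rss=0.824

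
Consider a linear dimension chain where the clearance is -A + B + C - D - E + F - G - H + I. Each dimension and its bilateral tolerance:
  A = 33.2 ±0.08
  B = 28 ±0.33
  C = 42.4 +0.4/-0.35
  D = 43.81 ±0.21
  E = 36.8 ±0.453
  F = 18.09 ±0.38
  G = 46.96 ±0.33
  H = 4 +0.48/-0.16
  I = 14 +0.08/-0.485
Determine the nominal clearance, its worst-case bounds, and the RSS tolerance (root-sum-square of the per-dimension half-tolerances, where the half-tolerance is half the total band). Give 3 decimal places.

Stack each dimension's contribution:
  -A: nom -33.200 → Σnom=-33.200; wc +0.080/-0.080 → slack +0.080/-0.080; half-tol=0.080, Σhalf²=0.006400
  +B: nom +28.000 → Σnom=-5.200; wc +0.330/-0.330 → slack +0.410/-0.410; half-tol=0.330, Σhalf²=0.115300
  +C: nom +42.400 → Σnom=37.200; wc +0.400/-0.350 → slack +0.810/-0.760; half-tol=0.375, Σhalf²=0.255925
  -D: nom -43.810 → Σnom=-6.610; wc +0.210/-0.210 → slack +1.020/-0.970; half-tol=0.210, Σhalf²=0.300025
  -E: nom -36.800 → Σnom=-43.410; wc +0.453/-0.453 → slack +1.473/-1.423; half-tol=0.453, Σhalf²=0.505234
  +F: nom +18.090 → Σnom=-25.320; wc +0.380/-0.380 → slack +1.853/-1.803; half-tol=0.380, Σhalf²=0.649634
  -G: nom -46.960 → Σnom=-72.280; wc +0.330/-0.330 → slack +2.183/-2.133; half-tol=0.330, Σhalf²=0.758534
  -H: nom -4.000 → Σnom=-76.280; wc +0.160/-0.480 → slack +2.343/-2.613; half-tol=0.320, Σhalf²=0.860934
  +I: nom +14.000 → Σnom=-62.280; wc +0.080/-0.485 → slack +2.423/-3.098; half-tol=0.282, Σhalf²=0.940740
Nominal = -62.280. Worst-case = [-62.280 - 3.098, -62.280 + 2.423] = [-65.378, -59.857]. RSS = √0.940740 = 0.970.

nominal=-62.280 wc=[-65.378,-59.857] rss=0.970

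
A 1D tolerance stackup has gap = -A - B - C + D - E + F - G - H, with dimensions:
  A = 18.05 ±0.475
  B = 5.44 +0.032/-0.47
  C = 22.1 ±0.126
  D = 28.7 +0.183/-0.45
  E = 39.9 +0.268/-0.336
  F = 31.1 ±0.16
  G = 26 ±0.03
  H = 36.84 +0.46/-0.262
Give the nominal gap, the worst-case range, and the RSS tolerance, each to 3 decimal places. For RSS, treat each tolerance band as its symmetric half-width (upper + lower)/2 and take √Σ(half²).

Stack each dimension's contribution:
  -A: nom -18.050 → Σnom=-18.050; wc +0.475/-0.475 → slack +0.475/-0.475; half-tol=0.475, Σhalf²=0.225625
  -B: nom -5.440 → Σnom=-23.490; wc +0.470/-0.032 → slack +0.945/-0.507; half-tol=0.251, Σhalf²=0.288626
  -C: nom -22.100 → Σnom=-45.590; wc +0.126/-0.126 → slack +1.071/-0.633; half-tol=0.126, Σhalf²=0.304502
  +D: nom +28.700 → Σnom=-16.890; wc +0.183/-0.450 → slack +1.254/-1.083; half-tol=0.317, Σhalf²=0.404674
  -E: nom -39.900 → Σnom=-56.790; wc +0.336/-0.268 → slack +1.590/-1.351; half-tol=0.302, Σhalf²=0.495878
  +F: nom +31.100 → Σnom=-25.690; wc +0.160/-0.160 → slack +1.750/-1.511; half-tol=0.160, Σhalf²=0.521478
  -G: nom -26.000 → Σnom=-51.690; wc +0.030/-0.030 → slack +1.780/-1.541; half-tol=0.030, Σhalf²=0.522378
  -H: nom -36.840 → Σnom=-88.530; wc +0.262/-0.460 → slack +2.042/-2.001; half-tol=0.361, Σhalf²=0.652699
Nominal = -88.530. Worst-case = [-88.530 - 2.001, -88.530 + 2.042] = [-90.531, -86.488]. RSS = √0.652699 = 0.808.

nominal=-88.530 wc=[-90.531,-86.488] rss=0.808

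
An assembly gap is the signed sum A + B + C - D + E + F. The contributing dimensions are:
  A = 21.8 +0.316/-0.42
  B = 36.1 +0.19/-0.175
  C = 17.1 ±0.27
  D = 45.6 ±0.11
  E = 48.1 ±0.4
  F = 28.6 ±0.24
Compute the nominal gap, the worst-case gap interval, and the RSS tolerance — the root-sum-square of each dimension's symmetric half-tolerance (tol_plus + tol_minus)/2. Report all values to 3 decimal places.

nominal=106.100 wc=[104.485,107.626] rss=0.687

Stack each dimension's contribution:
  +A: nom +21.800 → Σnom=21.800; wc +0.316/-0.420 → slack +0.316/-0.420; half-tol=0.368, Σhalf²=0.135424
  +B: nom +36.100 → Σnom=57.900; wc +0.190/-0.175 → slack +0.506/-0.595; half-tol=0.182, Σhalf²=0.168730
  +C: nom +17.100 → Σnom=75.000; wc +0.270/-0.270 → slack +0.776/-0.865; half-tol=0.270, Σhalf²=0.241630
  -D: nom -45.600 → Σnom=29.400; wc +0.110/-0.110 → slack +0.886/-0.975; half-tol=0.110, Σhalf²=0.253730
  +E: nom +48.100 → Σnom=77.500; wc +0.400/-0.400 → slack +1.286/-1.375; half-tol=0.400, Σhalf²=0.413730
  +F: nom +28.600 → Σnom=106.100; wc +0.240/-0.240 → slack +1.526/-1.615; half-tol=0.240, Σhalf²=0.471330
Nominal = 106.100. Worst-case = [106.100 - 1.615, 106.100 + 1.526] = [104.485, 107.626]. RSS = √0.471330 = 0.687.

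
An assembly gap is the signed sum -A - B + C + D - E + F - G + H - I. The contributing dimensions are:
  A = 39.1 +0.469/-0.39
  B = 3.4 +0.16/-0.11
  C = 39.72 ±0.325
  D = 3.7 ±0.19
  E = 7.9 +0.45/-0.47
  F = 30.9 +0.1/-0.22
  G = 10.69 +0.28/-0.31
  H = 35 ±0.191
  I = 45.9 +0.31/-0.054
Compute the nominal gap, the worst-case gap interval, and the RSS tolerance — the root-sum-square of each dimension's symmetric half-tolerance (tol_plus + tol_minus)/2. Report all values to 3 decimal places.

Stack each dimension's contribution:
  -A: nom -39.100 → Σnom=-39.100; wc +0.390/-0.469 → slack +0.390/-0.469; half-tol=0.429, Σhalf²=0.184470
  -B: nom -3.400 → Σnom=-42.500; wc +0.110/-0.160 → slack +0.500/-0.629; half-tol=0.135, Σhalf²=0.202695
  +C: nom +39.720 → Σnom=-2.780; wc +0.325/-0.325 → slack +0.825/-0.954; half-tol=0.325, Σhalf²=0.308320
  +D: nom +3.700 → Σnom=0.920; wc +0.190/-0.190 → slack +1.015/-1.144; half-tol=0.190, Σhalf²=0.344420
  -E: nom -7.900 → Σnom=-6.980; wc +0.470/-0.450 → slack +1.485/-1.594; half-tol=0.460, Σhalf²=0.556020
  +F: nom +30.900 → Σnom=23.920; wc +0.100/-0.220 → slack +1.585/-1.814; half-tol=0.160, Σhalf²=0.581620
  -G: nom -10.690 → Σnom=13.230; wc +0.310/-0.280 → slack +1.895/-2.094; half-tol=0.295, Σhalf²=0.668645
  +H: nom +35.000 → Σnom=48.230; wc +0.191/-0.191 → slack +2.086/-2.285; half-tol=0.191, Σhalf²=0.705126
  -I: nom -45.900 → Σnom=2.330; wc +0.054/-0.310 → slack +2.140/-2.595; half-tol=0.182, Σhalf²=0.738250
Nominal = 2.330. Worst-case = [2.330 - 2.595, 2.330 + 2.140] = [-0.265, 4.470]. RSS = √0.738250 = 0.859.

nominal=2.330 wc=[-0.265,4.470] rss=0.859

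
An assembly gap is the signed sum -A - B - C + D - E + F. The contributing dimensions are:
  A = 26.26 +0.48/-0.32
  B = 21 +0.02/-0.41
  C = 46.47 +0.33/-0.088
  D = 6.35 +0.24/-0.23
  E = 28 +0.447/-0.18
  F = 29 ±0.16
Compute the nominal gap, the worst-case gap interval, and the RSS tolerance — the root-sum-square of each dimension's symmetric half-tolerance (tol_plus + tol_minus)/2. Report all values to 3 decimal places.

Stack each dimension's contribution:
  -A: nom -26.260 → Σnom=-26.260; wc +0.320/-0.480 → slack +0.320/-0.480; half-tol=0.400, Σhalf²=0.160000
  -B: nom -21.000 → Σnom=-47.260; wc +0.410/-0.020 → slack +0.730/-0.500; half-tol=0.215, Σhalf²=0.206225
  -C: nom -46.470 → Σnom=-93.730; wc +0.088/-0.330 → slack +0.818/-0.830; half-tol=0.209, Σhalf²=0.249906
  +D: nom +6.350 → Σnom=-87.380; wc +0.240/-0.230 → slack +1.058/-1.060; half-tol=0.235, Σhalf²=0.305131
  -E: nom -28.000 → Σnom=-115.380; wc +0.180/-0.447 → slack +1.238/-1.507; half-tol=0.314, Σhalf²=0.403413
  +F: nom +29.000 → Σnom=-86.380; wc +0.160/-0.160 → slack +1.398/-1.667; half-tol=0.160, Σhalf²=0.429013
Nominal = -86.380. Worst-case = [-86.380 - 1.667, -86.380 + 1.398] = [-88.047, -84.982]. RSS = √0.429013 = 0.655.

nominal=-86.380 wc=[-88.047,-84.982] rss=0.655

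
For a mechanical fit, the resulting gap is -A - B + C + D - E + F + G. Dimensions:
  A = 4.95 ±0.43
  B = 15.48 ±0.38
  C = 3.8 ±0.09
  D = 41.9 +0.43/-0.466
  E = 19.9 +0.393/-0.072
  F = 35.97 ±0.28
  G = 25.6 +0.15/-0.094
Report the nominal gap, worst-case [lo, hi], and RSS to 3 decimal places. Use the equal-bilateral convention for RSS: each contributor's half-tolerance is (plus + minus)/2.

Stack each dimension's contribution:
  -A: nom -4.950 → Σnom=-4.950; wc +0.430/-0.430 → slack +0.430/-0.430; half-tol=0.430, Σhalf²=0.184900
  -B: nom -15.480 → Σnom=-20.430; wc +0.380/-0.380 → slack +0.810/-0.810; half-tol=0.380, Σhalf²=0.329300
  +C: nom +3.800 → Σnom=-16.630; wc +0.090/-0.090 → slack +0.900/-0.900; half-tol=0.090, Σhalf²=0.337400
  +D: nom +41.900 → Σnom=25.270; wc +0.430/-0.466 → slack +1.330/-1.366; half-tol=0.448, Σhalf²=0.538104
  -E: nom -19.900 → Σnom=5.370; wc +0.072/-0.393 → slack +1.402/-1.759; half-tol=0.233, Σhalf²=0.592160
  +F: nom +35.970 → Σnom=41.340; wc +0.280/-0.280 → slack +1.682/-2.039; half-tol=0.280, Σhalf²=0.670560
  +G: nom +25.600 → Σnom=66.940; wc +0.150/-0.094 → slack +1.832/-2.133; half-tol=0.122, Σhalf²=0.685444
Nominal = 66.940. Worst-case = [66.940 - 2.133, 66.940 + 1.832] = [64.807, 68.772]. RSS = √0.685444 = 0.828.

nominal=66.940 wc=[64.807,68.772] rss=0.828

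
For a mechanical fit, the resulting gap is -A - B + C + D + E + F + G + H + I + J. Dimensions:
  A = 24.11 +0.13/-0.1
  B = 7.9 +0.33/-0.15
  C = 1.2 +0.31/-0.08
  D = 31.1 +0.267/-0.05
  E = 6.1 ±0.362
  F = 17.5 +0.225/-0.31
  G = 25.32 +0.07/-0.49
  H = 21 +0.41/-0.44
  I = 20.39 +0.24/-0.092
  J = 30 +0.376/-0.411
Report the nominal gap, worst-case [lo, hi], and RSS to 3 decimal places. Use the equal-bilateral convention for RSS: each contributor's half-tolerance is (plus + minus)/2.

Stack each dimension's contribution:
  -A: nom -24.110 → Σnom=-24.110; wc +0.100/-0.130 → slack +0.100/-0.130; half-tol=0.115, Σhalf²=0.013225
  -B: nom -7.900 → Σnom=-32.010; wc +0.150/-0.330 → slack +0.250/-0.460; half-tol=0.240, Σhalf²=0.070825
  +C: nom +1.200 → Σnom=-30.810; wc +0.310/-0.080 → slack +0.560/-0.540; half-tol=0.195, Σhalf²=0.108850
  +D: nom +31.100 → Σnom=0.290; wc +0.267/-0.050 → slack +0.827/-0.590; half-tol=0.159, Σhalf²=0.133972
  +E: nom +6.100 → Σnom=6.390; wc +0.362/-0.362 → slack +1.189/-0.952; half-tol=0.362, Σhalf²=0.265016
  +F: nom +17.500 → Σnom=23.890; wc +0.225/-0.310 → slack +1.414/-1.262; half-tol=0.268, Σhalf²=0.336572
  +G: nom +25.320 → Σnom=49.210; wc +0.070/-0.490 → slack +1.484/-1.752; half-tol=0.280, Σhalf²=0.414973
  +H: nom +21.000 → Σnom=70.210; wc +0.410/-0.440 → slack +1.894/-2.192; half-tol=0.425, Σhalf²=0.595598
  +I: nom +20.390 → Σnom=90.600; wc +0.240/-0.092 → slack +2.134/-2.284; half-tol=0.166, Σhalf²=0.623154
  +J: nom +30.000 → Σnom=120.600; wc +0.376/-0.411 → slack +2.510/-2.695; half-tol=0.393, Σhalf²=0.777996
Nominal = 120.600. Worst-case = [120.600 - 2.695, 120.600 + 2.510] = [117.905, 123.110]. RSS = √0.777996 = 0.882.

nominal=120.600 wc=[117.905,123.110] rss=0.882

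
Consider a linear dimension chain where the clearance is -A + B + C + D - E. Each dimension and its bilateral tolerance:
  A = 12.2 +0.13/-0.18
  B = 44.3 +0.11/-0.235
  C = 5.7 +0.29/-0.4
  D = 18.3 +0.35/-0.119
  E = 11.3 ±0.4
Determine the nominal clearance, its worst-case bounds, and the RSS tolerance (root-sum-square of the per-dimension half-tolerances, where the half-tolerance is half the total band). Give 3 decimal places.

nominal=44.800 wc=[43.516,46.130] rss=0.623

Stack each dimension's contribution:
  -A: nom -12.200 → Σnom=-12.200; wc +0.180/-0.130 → slack +0.180/-0.130; half-tol=0.155, Σhalf²=0.024025
  +B: nom +44.300 → Σnom=32.100; wc +0.110/-0.235 → slack +0.290/-0.365; half-tol=0.172, Σhalf²=0.053781
  +C: nom +5.700 → Σnom=37.800; wc +0.290/-0.400 → slack +0.580/-0.765; half-tol=0.345, Σhalf²=0.172806
  +D: nom +18.300 → Σnom=56.100; wc +0.350/-0.119 → slack +0.930/-0.884; half-tol=0.234, Σhalf²=0.227796
  -E: nom -11.300 → Σnom=44.800; wc +0.400/-0.400 → slack +1.330/-1.284; half-tol=0.400, Σhalf²=0.387796
Nominal = 44.800. Worst-case = [44.800 - 1.284, 44.800 + 1.330] = [43.516, 46.130]. RSS = √0.387796 = 0.623.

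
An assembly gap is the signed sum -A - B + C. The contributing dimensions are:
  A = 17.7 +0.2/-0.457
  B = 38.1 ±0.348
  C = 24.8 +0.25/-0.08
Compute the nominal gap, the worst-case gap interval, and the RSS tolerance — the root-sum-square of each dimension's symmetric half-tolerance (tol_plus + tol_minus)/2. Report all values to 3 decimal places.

Stack each dimension's contribution:
  -A: nom -17.700 → Σnom=-17.700; wc +0.457/-0.200 → slack +0.457/-0.200; half-tol=0.329, Σhalf²=0.107912
  -B: nom -38.100 → Σnom=-55.800; wc +0.348/-0.348 → slack +0.805/-0.548; half-tol=0.348, Σhalf²=0.229016
  +C: nom +24.800 → Σnom=-31.000; wc +0.250/-0.080 → slack +1.055/-0.628; half-tol=0.165, Σhalf²=0.256241
Nominal = -31.000. Worst-case = [-31.000 - 0.628, -31.000 + 1.055] = [-31.628, -29.945]. RSS = √0.256241 = 0.506.

nominal=-31.000 wc=[-31.628,-29.945] rss=0.506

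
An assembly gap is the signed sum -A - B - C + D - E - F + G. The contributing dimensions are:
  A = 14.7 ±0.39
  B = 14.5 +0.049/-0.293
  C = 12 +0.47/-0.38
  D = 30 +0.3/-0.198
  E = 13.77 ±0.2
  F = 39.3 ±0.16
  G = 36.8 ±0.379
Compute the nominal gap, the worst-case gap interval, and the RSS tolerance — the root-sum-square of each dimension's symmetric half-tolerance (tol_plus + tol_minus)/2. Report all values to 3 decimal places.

nominal=-27.470 wc=[-29.316,-25.368] rss=0.796

Stack each dimension's contribution:
  -A: nom -14.700 → Σnom=-14.700; wc +0.390/-0.390 → slack +0.390/-0.390; half-tol=0.390, Σhalf²=0.152100
  -B: nom -14.500 → Σnom=-29.200; wc +0.293/-0.049 → slack +0.683/-0.439; half-tol=0.171, Σhalf²=0.181341
  -C: nom -12.000 → Σnom=-41.200; wc +0.380/-0.470 → slack +1.063/-0.909; half-tol=0.425, Σhalf²=0.361966
  +D: nom +30.000 → Σnom=-11.200; wc +0.300/-0.198 → slack +1.363/-1.107; half-tol=0.249, Σhalf²=0.423967
  -E: nom -13.770 → Σnom=-24.970; wc +0.200/-0.200 → slack +1.563/-1.307; half-tol=0.200, Σhalf²=0.463967
  -F: nom -39.300 → Σnom=-64.270; wc +0.160/-0.160 → slack +1.723/-1.467; half-tol=0.160, Σhalf²=0.489567
  +G: nom +36.800 → Σnom=-27.470; wc +0.379/-0.379 → slack +2.102/-1.846; half-tol=0.379, Σhalf²=0.633208
Nominal = -27.470. Worst-case = [-27.470 - 1.846, -27.470 + 2.102] = [-29.316, -25.368]. RSS = √0.633208 = 0.796.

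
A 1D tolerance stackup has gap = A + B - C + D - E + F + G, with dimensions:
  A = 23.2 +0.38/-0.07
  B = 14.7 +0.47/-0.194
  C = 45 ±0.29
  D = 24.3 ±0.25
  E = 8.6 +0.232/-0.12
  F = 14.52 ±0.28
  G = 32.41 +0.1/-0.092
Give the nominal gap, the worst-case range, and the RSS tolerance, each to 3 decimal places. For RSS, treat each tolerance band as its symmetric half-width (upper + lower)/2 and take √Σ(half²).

Stack each dimension's contribution:
  +A: nom +23.200 → Σnom=23.200; wc +0.380/-0.070 → slack +0.380/-0.070; half-tol=0.225, Σhalf²=0.050625
  +B: nom +14.700 → Σnom=37.900; wc +0.470/-0.194 → slack +0.850/-0.264; half-tol=0.332, Σhalf²=0.160849
  -C: nom -45.000 → Σnom=-7.100; wc +0.290/-0.290 → slack +1.140/-0.554; half-tol=0.290, Σhalf²=0.244949
  +D: nom +24.300 → Σnom=17.200; wc +0.250/-0.250 → slack +1.390/-0.804; half-tol=0.250, Σhalf²=0.307449
  -E: nom -8.600 → Σnom=8.600; wc +0.120/-0.232 → slack +1.510/-1.036; half-tol=0.176, Σhalf²=0.338425
  +F: nom +14.520 → Σnom=23.120; wc +0.280/-0.280 → slack +1.790/-1.316; half-tol=0.280, Σhalf²=0.416825
  +G: nom +32.410 → Σnom=55.530; wc +0.100/-0.092 → slack +1.890/-1.408; half-tol=0.096, Σhalf²=0.426041
Nominal = 55.530. Worst-case = [55.530 - 1.408, 55.530 + 1.890] = [54.122, 57.420]. RSS = √0.426041 = 0.653.

nominal=55.530 wc=[54.122,57.420] rss=0.653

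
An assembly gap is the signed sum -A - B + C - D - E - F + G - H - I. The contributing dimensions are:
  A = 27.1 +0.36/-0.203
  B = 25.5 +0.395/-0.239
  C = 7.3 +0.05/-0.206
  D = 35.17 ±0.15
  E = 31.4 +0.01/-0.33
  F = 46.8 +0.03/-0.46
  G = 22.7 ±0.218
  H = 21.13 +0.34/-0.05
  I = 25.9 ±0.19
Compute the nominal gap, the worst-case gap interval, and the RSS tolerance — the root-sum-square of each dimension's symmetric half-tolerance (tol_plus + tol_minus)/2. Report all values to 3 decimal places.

nominal=-183.000 wc=[-184.899,-181.110] rss=0.655

Stack each dimension's contribution:
  -A: nom -27.100 → Σnom=-27.100; wc +0.203/-0.360 → slack +0.203/-0.360; half-tol=0.281, Σhalf²=0.079242
  -B: nom -25.500 → Σnom=-52.600; wc +0.239/-0.395 → slack +0.442/-0.755; half-tol=0.317, Σhalf²=0.179731
  +C: nom +7.300 → Σnom=-45.300; wc +0.050/-0.206 → slack +0.492/-0.961; half-tol=0.128, Σhalf²=0.196115
  -D: nom -35.170 → Σnom=-80.470; wc +0.150/-0.150 → slack +0.642/-1.111; half-tol=0.150, Σhalf²=0.218615
  -E: nom -31.400 → Σnom=-111.870; wc +0.330/-0.010 → slack +0.972/-1.121; half-tol=0.170, Σhalf²=0.247515
  -F: nom -46.800 → Σnom=-158.670; wc +0.460/-0.030 → slack +1.432/-1.151; half-tol=0.245, Σhalf²=0.307540
  +G: nom +22.700 → Σnom=-135.970; wc +0.218/-0.218 → slack +1.650/-1.369; half-tol=0.218, Σhalf²=0.355064
  -H: nom -21.130 → Σnom=-157.100; wc +0.050/-0.340 → slack +1.700/-1.709; half-tol=0.195, Σhalf²=0.393089
  -I: nom -25.900 → Σnom=-183.000; wc +0.190/-0.190 → slack +1.890/-1.899; half-tol=0.190, Σhalf²=0.429189
Nominal = -183.000. Worst-case = [-183.000 - 1.899, -183.000 + 1.890] = [-184.899, -181.110]. RSS = √0.429189 = 0.655.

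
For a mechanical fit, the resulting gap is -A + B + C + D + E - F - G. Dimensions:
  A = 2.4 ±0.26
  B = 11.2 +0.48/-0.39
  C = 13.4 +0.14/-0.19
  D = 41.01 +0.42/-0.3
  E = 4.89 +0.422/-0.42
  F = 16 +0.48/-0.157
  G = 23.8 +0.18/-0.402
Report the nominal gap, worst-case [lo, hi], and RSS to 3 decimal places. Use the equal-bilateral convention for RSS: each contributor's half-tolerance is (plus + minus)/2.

Stack each dimension's contribution:
  -A: nom -2.400 → Σnom=-2.400; wc +0.260/-0.260 → slack +0.260/-0.260; half-tol=0.260, Σhalf²=0.067600
  +B: nom +11.200 → Σnom=8.800; wc +0.480/-0.390 → slack +0.740/-0.650; half-tol=0.435, Σhalf²=0.256825
  +C: nom +13.400 → Σnom=22.200; wc +0.140/-0.190 → slack +0.880/-0.840; half-tol=0.165, Σhalf²=0.284050
  +D: nom +41.010 → Σnom=63.210; wc +0.420/-0.300 → slack +1.300/-1.140; half-tol=0.360, Σhalf²=0.413650
  +E: nom +4.890 → Σnom=68.100; wc +0.422/-0.420 → slack +1.722/-1.560; half-tol=0.421, Σhalf²=0.590891
  -F: nom -16.000 → Σnom=52.100; wc +0.157/-0.480 → slack +1.879/-2.040; half-tol=0.319, Σhalf²=0.692333
  -G: nom -23.800 → Σnom=28.300; wc +0.402/-0.180 → slack +2.281/-2.220; half-tol=0.291, Σhalf²=0.777014
Nominal = 28.300. Worst-case = [28.300 - 2.220, 28.300 + 2.281] = [26.080, 30.581]. RSS = √0.777014 = 0.881.

nominal=28.300 wc=[26.080,30.581] rss=0.881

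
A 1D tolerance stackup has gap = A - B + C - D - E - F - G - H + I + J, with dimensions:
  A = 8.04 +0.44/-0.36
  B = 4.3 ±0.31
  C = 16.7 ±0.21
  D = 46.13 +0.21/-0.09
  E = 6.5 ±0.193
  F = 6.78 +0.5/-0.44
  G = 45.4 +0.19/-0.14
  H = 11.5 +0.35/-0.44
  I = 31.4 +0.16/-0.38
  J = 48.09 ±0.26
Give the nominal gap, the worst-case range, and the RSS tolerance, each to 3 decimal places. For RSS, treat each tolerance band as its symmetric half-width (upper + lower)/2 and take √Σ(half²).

Stack each dimension's contribution:
  +A: nom +8.040 → Σnom=8.040; wc +0.440/-0.360 → slack +0.440/-0.360; half-tol=0.400, Σhalf²=0.160000
  -B: nom -4.300 → Σnom=3.740; wc +0.310/-0.310 → slack +0.750/-0.670; half-tol=0.310, Σhalf²=0.256100
  +C: nom +16.700 → Σnom=20.440; wc +0.210/-0.210 → slack +0.960/-0.880; half-tol=0.210, Σhalf²=0.300200
  -D: nom -46.130 → Σnom=-25.690; wc +0.090/-0.210 → slack +1.050/-1.090; half-tol=0.150, Σhalf²=0.322700
  -E: nom -6.500 → Σnom=-32.190; wc +0.193/-0.193 → slack +1.243/-1.283; half-tol=0.193, Σhalf²=0.359949
  -F: nom -6.780 → Σnom=-38.970; wc +0.440/-0.500 → slack +1.683/-1.783; half-tol=0.470, Σhalf²=0.580849
  -G: nom -45.400 → Σnom=-84.370; wc +0.140/-0.190 → slack +1.823/-1.973; half-tol=0.165, Σhalf²=0.608074
  -H: nom -11.500 → Σnom=-95.870; wc +0.440/-0.350 → slack +2.263/-2.323; half-tol=0.395, Σhalf²=0.764099
  +I: nom +31.400 → Σnom=-64.470; wc +0.160/-0.380 → slack +2.423/-2.703; half-tol=0.270, Σhalf²=0.836999
  +J: nom +48.090 → Σnom=-16.380; wc +0.260/-0.260 → slack +2.683/-2.963; half-tol=0.260, Σhalf²=0.904599
Nominal = -16.380. Worst-case = [-16.380 - 2.963, -16.380 + 2.683] = [-19.343, -13.697]. RSS = √0.904599 = 0.951.

nominal=-16.380 wc=[-19.343,-13.697] rss=0.951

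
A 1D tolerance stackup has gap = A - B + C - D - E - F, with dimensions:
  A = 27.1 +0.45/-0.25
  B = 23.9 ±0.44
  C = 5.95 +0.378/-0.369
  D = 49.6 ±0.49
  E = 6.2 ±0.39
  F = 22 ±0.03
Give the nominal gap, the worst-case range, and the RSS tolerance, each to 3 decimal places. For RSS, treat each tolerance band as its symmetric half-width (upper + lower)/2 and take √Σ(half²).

Stack each dimension's contribution:
  +A: nom +27.100 → Σnom=27.100; wc +0.450/-0.250 → slack +0.450/-0.250; half-tol=0.350, Σhalf²=0.122500
  -B: nom -23.900 → Σnom=3.200; wc +0.440/-0.440 → slack +0.890/-0.690; half-tol=0.440, Σhalf²=0.316100
  +C: nom +5.950 → Σnom=9.150; wc +0.378/-0.369 → slack +1.268/-1.059; half-tol=0.373, Σhalf²=0.455602
  -D: nom -49.600 → Σnom=-40.450; wc +0.490/-0.490 → slack +1.758/-1.549; half-tol=0.490, Σhalf²=0.695702
  -E: nom -6.200 → Σnom=-46.650; wc +0.390/-0.390 → slack +2.148/-1.939; half-tol=0.390, Σhalf²=0.847802
  -F: nom -22.000 → Σnom=-68.650; wc +0.030/-0.030 → slack +2.178/-1.969; half-tol=0.030, Σhalf²=0.848702
Nominal = -68.650. Worst-case = [-68.650 - 1.969, -68.650 + 2.178] = [-70.619, -66.472]. RSS = √0.848702 = 0.921.

nominal=-68.650 wc=[-70.619,-66.472] rss=0.921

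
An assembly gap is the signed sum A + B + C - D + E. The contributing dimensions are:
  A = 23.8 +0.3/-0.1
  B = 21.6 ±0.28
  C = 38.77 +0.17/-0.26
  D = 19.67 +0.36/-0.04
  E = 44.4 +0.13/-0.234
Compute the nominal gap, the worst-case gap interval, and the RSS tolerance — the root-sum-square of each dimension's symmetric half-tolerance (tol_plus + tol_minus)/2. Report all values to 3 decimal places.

nominal=108.900 wc=[107.666,109.820] rss=0.488

Stack each dimension's contribution:
  +A: nom +23.800 → Σnom=23.800; wc +0.300/-0.100 → slack +0.300/-0.100; half-tol=0.200, Σhalf²=0.040000
  +B: nom +21.600 → Σnom=45.400; wc +0.280/-0.280 → slack +0.580/-0.380; half-tol=0.280, Σhalf²=0.118400
  +C: nom +38.770 → Σnom=84.170; wc +0.170/-0.260 → slack +0.750/-0.640; half-tol=0.215, Σhalf²=0.164625
  -D: nom -19.670 → Σnom=64.500; wc +0.040/-0.360 → slack +0.790/-1.000; half-tol=0.200, Σhalf²=0.204625
  +E: nom +44.400 → Σnom=108.900; wc +0.130/-0.234 → slack +0.920/-1.234; half-tol=0.182, Σhalf²=0.237749
Nominal = 108.900. Worst-case = [108.900 - 1.234, 108.900 + 0.920] = [107.666, 109.820]. RSS = √0.237749 = 0.488.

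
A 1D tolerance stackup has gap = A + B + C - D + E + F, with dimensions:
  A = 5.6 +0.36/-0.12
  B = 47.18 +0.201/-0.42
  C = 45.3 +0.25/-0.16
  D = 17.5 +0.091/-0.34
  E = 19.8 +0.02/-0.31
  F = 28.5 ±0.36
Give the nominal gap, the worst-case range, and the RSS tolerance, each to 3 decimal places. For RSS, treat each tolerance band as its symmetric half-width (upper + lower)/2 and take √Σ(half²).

nominal=128.880 wc=[127.419,130.411] rss=0.632

Stack each dimension's contribution:
  +A: nom +5.600 → Σnom=5.600; wc +0.360/-0.120 → slack +0.360/-0.120; half-tol=0.240, Σhalf²=0.057600
  +B: nom +47.180 → Σnom=52.780; wc +0.201/-0.420 → slack +0.561/-0.540; half-tol=0.310, Σhalf²=0.154010
  +C: nom +45.300 → Σnom=98.080; wc +0.250/-0.160 → slack +0.811/-0.700; half-tol=0.205, Σhalf²=0.196035
  -D: nom -17.500 → Σnom=80.580; wc +0.340/-0.091 → slack +1.151/-0.791; half-tol=0.216, Σhalf²=0.242476
  +E: nom +19.800 → Σnom=100.380; wc +0.020/-0.310 → slack +1.171/-1.101; half-tol=0.165, Σhalf²=0.269701
  +F: nom +28.500 → Σnom=128.880; wc +0.360/-0.360 → slack +1.531/-1.461; half-tol=0.360, Σhalf²=0.399301
Nominal = 128.880. Worst-case = [128.880 - 1.461, 128.880 + 1.531] = [127.419, 130.411]. RSS = √0.399301 = 0.632.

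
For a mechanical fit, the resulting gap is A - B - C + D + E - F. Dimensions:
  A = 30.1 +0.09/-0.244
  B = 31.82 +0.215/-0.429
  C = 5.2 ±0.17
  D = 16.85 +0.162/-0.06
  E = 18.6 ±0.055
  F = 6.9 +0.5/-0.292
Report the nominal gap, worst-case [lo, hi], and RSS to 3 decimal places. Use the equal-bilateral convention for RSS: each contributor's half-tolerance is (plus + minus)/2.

Stack each dimension's contribution:
  +A: nom +30.100 → Σnom=30.100; wc +0.090/-0.244 → slack +0.090/-0.244; half-tol=0.167, Σhalf²=0.027889
  -B: nom -31.820 → Σnom=-1.720; wc +0.429/-0.215 → slack +0.519/-0.459; half-tol=0.322, Σhalf²=0.131573
  -C: nom -5.200 → Σnom=-6.920; wc +0.170/-0.170 → slack +0.689/-0.629; half-tol=0.170, Σhalf²=0.160473
  +D: nom +16.850 → Σnom=9.930; wc +0.162/-0.060 → slack +0.851/-0.689; half-tol=0.111, Σhalf²=0.172794
  +E: nom +18.600 → Σnom=28.530; wc +0.055/-0.055 → slack +0.906/-0.744; half-tol=0.055, Σhalf²=0.175819
  -F: nom -6.900 → Σnom=21.630; wc +0.292/-0.500 → slack +1.198/-1.244; half-tol=0.396, Σhalf²=0.332635
Nominal = 21.630. Worst-case = [21.630 - 1.244, 21.630 + 1.198] = [20.386, 22.828]. RSS = √0.332635 = 0.577.

nominal=21.630 wc=[20.386,22.828] rss=0.577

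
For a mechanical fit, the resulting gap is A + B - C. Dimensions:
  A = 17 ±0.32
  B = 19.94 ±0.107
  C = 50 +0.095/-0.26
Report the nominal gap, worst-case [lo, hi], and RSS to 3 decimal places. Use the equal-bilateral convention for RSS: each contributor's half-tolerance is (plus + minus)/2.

nominal=-13.060 wc=[-13.582,-12.373] rss=0.381

Stack each dimension's contribution:
  +A: nom +17.000 → Σnom=17.000; wc +0.320/-0.320 → slack +0.320/-0.320; half-tol=0.320, Σhalf²=0.102400
  +B: nom +19.940 → Σnom=36.940; wc +0.107/-0.107 → slack +0.427/-0.427; half-tol=0.107, Σhalf²=0.113849
  -C: nom -50.000 → Σnom=-13.060; wc +0.260/-0.095 → slack +0.687/-0.522; half-tol=0.177, Σhalf²=0.145355
Nominal = -13.060. Worst-case = [-13.060 - 0.522, -13.060 + 0.687] = [-13.582, -12.373]. RSS = √0.145355 = 0.381.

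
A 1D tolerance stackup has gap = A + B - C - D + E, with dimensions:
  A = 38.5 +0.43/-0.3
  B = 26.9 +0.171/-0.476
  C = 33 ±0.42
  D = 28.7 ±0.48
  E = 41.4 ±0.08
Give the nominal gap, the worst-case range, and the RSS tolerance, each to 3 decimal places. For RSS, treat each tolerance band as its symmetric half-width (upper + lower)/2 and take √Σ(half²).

Stack each dimension's contribution:
  +A: nom +38.500 → Σnom=38.500; wc +0.430/-0.300 → slack +0.430/-0.300; half-tol=0.365, Σhalf²=0.133225
  +B: nom +26.900 → Σnom=65.400; wc +0.171/-0.476 → slack +0.601/-0.776; half-tol=0.324, Σhalf²=0.237877
  -C: nom -33.000 → Σnom=32.400; wc +0.420/-0.420 → slack +1.021/-1.196; half-tol=0.420, Σhalf²=0.414277
  -D: nom -28.700 → Σnom=3.700; wc +0.480/-0.480 → slack +1.501/-1.676; half-tol=0.480, Σhalf²=0.644677
  +E: nom +41.400 → Σnom=45.100; wc +0.080/-0.080 → slack +1.581/-1.756; half-tol=0.080, Σhalf²=0.651077
Nominal = 45.100. Worst-case = [45.100 - 1.756, 45.100 + 1.581] = [43.344, 46.681]. RSS = √0.651077 = 0.807.

nominal=45.100 wc=[43.344,46.681] rss=0.807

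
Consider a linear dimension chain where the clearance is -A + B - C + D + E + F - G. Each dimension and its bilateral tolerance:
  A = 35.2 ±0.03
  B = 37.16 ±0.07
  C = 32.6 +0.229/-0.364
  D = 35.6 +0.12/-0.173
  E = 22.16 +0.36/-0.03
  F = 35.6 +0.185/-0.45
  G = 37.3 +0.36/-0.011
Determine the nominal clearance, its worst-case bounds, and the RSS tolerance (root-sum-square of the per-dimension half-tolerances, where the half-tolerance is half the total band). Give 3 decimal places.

Stack each dimension's contribution:
  -A: nom -35.200 → Σnom=-35.200; wc +0.030/-0.030 → slack +0.030/-0.030; half-tol=0.030, Σhalf²=0.000900
  +B: nom +37.160 → Σnom=1.960; wc +0.070/-0.070 → slack +0.100/-0.100; half-tol=0.070, Σhalf²=0.005800
  -C: nom -32.600 → Σnom=-30.640; wc +0.364/-0.229 → slack +0.464/-0.329; half-tol=0.296, Σhalf²=0.093712
  +D: nom +35.600 → Σnom=4.960; wc +0.120/-0.173 → slack +0.584/-0.502; half-tol=0.146, Σhalf²=0.115174
  +E: nom +22.160 → Σnom=27.120; wc +0.360/-0.030 → slack +0.944/-0.532; half-tol=0.195, Σhalf²=0.153199
  +F: nom +35.600 → Σnom=62.720; wc +0.185/-0.450 → slack +1.129/-0.982; half-tol=0.318, Σhalf²=0.254006
  -G: nom -37.300 → Σnom=25.420; wc +0.011/-0.360 → slack +1.140/-1.342; half-tol=0.185, Σhalf²=0.288416
Nominal = 25.420. Worst-case = [25.420 - 1.342, 25.420 + 1.140] = [24.078, 26.560]. RSS = √0.288416 = 0.537.

nominal=25.420 wc=[24.078,26.560] rss=0.537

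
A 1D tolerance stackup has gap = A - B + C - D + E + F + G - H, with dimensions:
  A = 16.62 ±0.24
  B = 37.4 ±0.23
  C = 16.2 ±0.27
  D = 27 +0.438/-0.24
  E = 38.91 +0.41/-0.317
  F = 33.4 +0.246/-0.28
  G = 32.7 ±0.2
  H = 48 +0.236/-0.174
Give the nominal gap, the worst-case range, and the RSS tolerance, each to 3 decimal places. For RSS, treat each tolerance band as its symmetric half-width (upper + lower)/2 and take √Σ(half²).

nominal=25.430 wc=[23.219,27.440] rss=0.763

Stack each dimension's contribution:
  +A: nom +16.620 → Σnom=16.620; wc +0.240/-0.240 → slack +0.240/-0.240; half-tol=0.240, Σhalf²=0.057600
  -B: nom -37.400 → Σnom=-20.780; wc +0.230/-0.230 → slack +0.470/-0.470; half-tol=0.230, Σhalf²=0.110500
  +C: nom +16.200 → Σnom=-4.580; wc +0.270/-0.270 → slack +0.740/-0.740; half-tol=0.270, Σhalf²=0.183400
  -D: nom -27.000 → Σnom=-31.580; wc +0.240/-0.438 → slack +0.980/-1.178; half-tol=0.339, Σhalf²=0.298321
  +E: nom +38.910 → Σnom=7.330; wc +0.410/-0.317 → slack +1.390/-1.495; half-tol=0.363, Σhalf²=0.430453
  +F: nom +33.400 → Σnom=40.730; wc +0.246/-0.280 → slack +1.636/-1.775; half-tol=0.263, Σhalf²=0.499622
  +G: nom +32.700 → Σnom=73.430; wc +0.200/-0.200 → slack +1.836/-1.975; half-tol=0.200, Σhalf²=0.539622
  -H: nom -48.000 → Σnom=25.430; wc +0.174/-0.236 → slack +2.010/-2.211; half-tol=0.205, Σhalf²=0.581647
Nominal = 25.430. Worst-case = [25.430 - 2.211, 25.430 + 2.010] = [23.219, 27.440]. RSS = √0.581647 = 0.763.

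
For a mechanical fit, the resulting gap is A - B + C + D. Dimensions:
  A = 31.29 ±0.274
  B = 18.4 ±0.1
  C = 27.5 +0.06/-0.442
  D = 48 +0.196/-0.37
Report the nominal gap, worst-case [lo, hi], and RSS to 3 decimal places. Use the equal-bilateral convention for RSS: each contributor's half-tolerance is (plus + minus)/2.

nominal=88.390 wc=[87.204,89.020] rss=0.478

Stack each dimension's contribution:
  +A: nom +31.290 → Σnom=31.290; wc +0.274/-0.274 → slack +0.274/-0.274; half-tol=0.274, Σhalf²=0.075076
  -B: nom -18.400 → Σnom=12.890; wc +0.100/-0.100 → slack +0.374/-0.374; half-tol=0.100, Σhalf²=0.085076
  +C: nom +27.500 → Σnom=40.390; wc +0.060/-0.442 → slack +0.434/-0.816; half-tol=0.251, Σhalf²=0.148077
  +D: nom +48.000 → Σnom=88.390; wc +0.196/-0.370 → slack +0.630/-1.186; half-tol=0.283, Σhalf²=0.228166
Nominal = 88.390. Worst-case = [88.390 - 1.186, 88.390 + 0.630] = [87.204, 89.020]. RSS = √0.228166 = 0.478.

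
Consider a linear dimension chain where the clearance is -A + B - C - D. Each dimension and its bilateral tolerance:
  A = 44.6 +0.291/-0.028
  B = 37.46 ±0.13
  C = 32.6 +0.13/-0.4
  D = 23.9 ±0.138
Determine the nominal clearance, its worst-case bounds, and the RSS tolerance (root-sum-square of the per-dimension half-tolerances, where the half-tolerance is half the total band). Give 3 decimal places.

Stack each dimension's contribution:
  -A: nom -44.600 → Σnom=-44.600; wc +0.028/-0.291 → slack +0.028/-0.291; half-tol=0.160, Σhalf²=0.025440
  +B: nom +37.460 → Σnom=-7.140; wc +0.130/-0.130 → slack +0.158/-0.421; half-tol=0.130, Σhalf²=0.042340
  -C: nom -32.600 → Σnom=-39.740; wc +0.400/-0.130 → slack +0.558/-0.551; half-tol=0.265, Σhalf²=0.112565
  -D: nom -23.900 → Σnom=-63.640; wc +0.138/-0.138 → slack +0.696/-0.689; half-tol=0.138, Σhalf²=0.131609
Nominal = -63.640. Worst-case = [-63.640 - 0.689, -63.640 + 0.696] = [-64.329, -62.944]. RSS = √0.131609 = 0.363.

nominal=-63.640 wc=[-64.329,-62.944] rss=0.363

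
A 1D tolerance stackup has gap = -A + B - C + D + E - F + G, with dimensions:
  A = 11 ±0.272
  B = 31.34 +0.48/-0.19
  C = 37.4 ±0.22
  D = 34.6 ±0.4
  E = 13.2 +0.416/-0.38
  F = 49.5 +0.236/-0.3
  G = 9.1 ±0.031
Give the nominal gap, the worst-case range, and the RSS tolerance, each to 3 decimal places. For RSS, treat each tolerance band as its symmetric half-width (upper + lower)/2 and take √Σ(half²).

nominal=-9.660 wc=[-11.389,-7.541] rss=0.791

Stack each dimension's contribution:
  -A: nom -11.000 → Σnom=-11.000; wc +0.272/-0.272 → slack +0.272/-0.272; half-tol=0.272, Σhalf²=0.073984
  +B: nom +31.340 → Σnom=20.340; wc +0.480/-0.190 → slack +0.752/-0.462; half-tol=0.335, Σhalf²=0.186209
  -C: nom -37.400 → Σnom=-17.060; wc +0.220/-0.220 → slack +0.972/-0.682; half-tol=0.220, Σhalf²=0.234609
  +D: nom +34.600 → Σnom=17.540; wc +0.400/-0.400 → slack +1.372/-1.082; half-tol=0.400, Σhalf²=0.394609
  +E: nom +13.200 → Σnom=30.740; wc +0.416/-0.380 → slack +1.788/-1.462; half-tol=0.398, Σhalf²=0.553013
  -F: nom -49.500 → Σnom=-18.760; wc +0.300/-0.236 → slack +2.088/-1.698; half-tol=0.268, Σhalf²=0.624837
  +G: nom +9.100 → Σnom=-9.660; wc +0.031/-0.031 → slack +2.119/-1.729; half-tol=0.031, Σhalf²=0.625798
Nominal = -9.660. Worst-case = [-9.660 - 1.729, -9.660 + 2.119] = [-11.389, -7.541]. RSS = √0.625798 = 0.791.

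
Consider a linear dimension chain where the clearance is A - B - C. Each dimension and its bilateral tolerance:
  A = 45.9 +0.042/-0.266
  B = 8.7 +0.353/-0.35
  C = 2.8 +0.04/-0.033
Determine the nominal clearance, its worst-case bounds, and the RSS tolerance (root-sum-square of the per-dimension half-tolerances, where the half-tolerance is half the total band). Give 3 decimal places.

Stack each dimension's contribution:
  +A: nom +45.900 → Σnom=45.900; wc +0.042/-0.266 → slack +0.042/-0.266; half-tol=0.154, Σhalf²=0.023716
  -B: nom -8.700 → Σnom=37.200; wc +0.350/-0.353 → slack +0.392/-0.619; half-tol=0.351, Σhalf²=0.147268
  -C: nom -2.800 → Σnom=34.400; wc +0.033/-0.040 → slack +0.425/-0.659; half-tol=0.037, Σhalf²=0.148600
Nominal = 34.400. Worst-case = [34.400 - 0.659, 34.400 + 0.425] = [33.741, 34.825]. RSS = √0.148600 = 0.385.

nominal=34.400 wc=[33.741,34.825] rss=0.385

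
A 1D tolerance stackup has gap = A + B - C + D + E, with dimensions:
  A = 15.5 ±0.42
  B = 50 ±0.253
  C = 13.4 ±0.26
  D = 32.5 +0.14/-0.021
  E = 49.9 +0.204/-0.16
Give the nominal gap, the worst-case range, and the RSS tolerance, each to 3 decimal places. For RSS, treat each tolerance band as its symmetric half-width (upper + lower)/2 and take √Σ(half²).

Stack each dimension's contribution:
  +A: nom +15.500 → Σnom=15.500; wc +0.420/-0.420 → slack +0.420/-0.420; half-tol=0.420, Σhalf²=0.176400
  +B: nom +50.000 → Σnom=65.500; wc +0.253/-0.253 → slack +0.673/-0.673; half-tol=0.253, Σhalf²=0.240409
  -C: nom -13.400 → Σnom=52.100; wc +0.260/-0.260 → slack +0.933/-0.933; half-tol=0.260, Σhalf²=0.308009
  +D: nom +32.500 → Σnom=84.600; wc +0.140/-0.021 → slack +1.073/-0.954; half-tol=0.081, Σhalf²=0.314489
  +E: nom +49.900 → Σnom=134.500; wc +0.204/-0.160 → slack +1.277/-1.114; half-tol=0.182, Σhalf²=0.347613
Nominal = 134.500. Worst-case = [134.500 - 1.114, 134.500 + 1.277] = [133.386, 135.777]. RSS = √0.347613 = 0.590.

nominal=134.500 wc=[133.386,135.777] rss=0.590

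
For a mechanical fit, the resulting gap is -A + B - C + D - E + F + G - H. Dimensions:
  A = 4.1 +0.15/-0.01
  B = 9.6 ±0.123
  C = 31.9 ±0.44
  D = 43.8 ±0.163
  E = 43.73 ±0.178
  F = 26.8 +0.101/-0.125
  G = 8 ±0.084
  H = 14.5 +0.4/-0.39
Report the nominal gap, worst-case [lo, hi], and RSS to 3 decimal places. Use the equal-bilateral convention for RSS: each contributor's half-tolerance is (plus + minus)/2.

Stack each dimension's contribution:
  -A: nom -4.100 → Σnom=-4.100; wc +0.010/-0.150 → slack +0.010/-0.150; half-tol=0.080, Σhalf²=0.006400
  +B: nom +9.600 → Σnom=5.500; wc +0.123/-0.123 → slack +0.133/-0.273; half-tol=0.123, Σhalf²=0.021529
  -C: nom -31.900 → Σnom=-26.400; wc +0.440/-0.440 → slack +0.573/-0.713; half-tol=0.440, Σhalf²=0.215129
  +D: nom +43.800 → Σnom=17.400; wc +0.163/-0.163 → slack +0.736/-0.876; half-tol=0.163, Σhalf²=0.241698
  -E: nom -43.730 → Σnom=-26.330; wc +0.178/-0.178 → slack +0.914/-1.054; half-tol=0.178, Σhalf²=0.273382
  +F: nom +26.800 → Σnom=0.470; wc +0.101/-0.125 → slack +1.015/-1.179; half-tol=0.113, Σhalf²=0.286151
  +G: nom +8.000 → Σnom=8.470; wc +0.084/-0.084 → slack +1.099/-1.263; half-tol=0.084, Σhalf²=0.293207
  -H: nom -14.500 → Σnom=-6.030; wc +0.390/-0.400 → slack +1.489/-1.663; half-tol=0.395, Σhalf²=0.449232
Nominal = -6.030. Worst-case = [-6.030 - 1.663, -6.030 + 1.489] = [-7.693, -4.541]. RSS = √0.449232 = 0.670.

nominal=-6.030 wc=[-7.693,-4.541] rss=0.670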